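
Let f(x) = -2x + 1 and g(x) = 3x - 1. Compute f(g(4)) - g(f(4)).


f(g(4)) = -21
g(f(4)) = -22
Difference = 1

1


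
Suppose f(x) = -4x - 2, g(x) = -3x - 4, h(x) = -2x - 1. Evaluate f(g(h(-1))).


h(-1) = 1
g(1) = -7
f(-7) = 26

26


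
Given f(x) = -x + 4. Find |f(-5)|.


f(-5) = 9
|9| = 9

9


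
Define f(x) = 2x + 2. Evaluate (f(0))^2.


f(0) = 2
(2)^2 = 4

4


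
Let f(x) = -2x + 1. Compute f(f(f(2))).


f(2) = -3
f(-3) = 7
f(7) = -13

-13


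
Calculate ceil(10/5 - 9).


10/5 = 2
2 - 9 = -7
ceil(-7) = -7

-7


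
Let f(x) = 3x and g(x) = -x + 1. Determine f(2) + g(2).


f(2) = 6
g(2) = -1
Sum = 5

5


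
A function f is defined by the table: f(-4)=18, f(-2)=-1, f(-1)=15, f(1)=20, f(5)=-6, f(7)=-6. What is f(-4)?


Reading from the table at x = -4

18


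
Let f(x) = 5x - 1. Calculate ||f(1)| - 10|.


f(1) = 4
|4| = 4
|4 - 10| = 6

6


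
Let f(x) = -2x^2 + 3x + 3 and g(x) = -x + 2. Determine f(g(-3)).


g(-3) = 5
f(5) = (-2)*(5)^2 + 3*(5) + 3 = -32

-32


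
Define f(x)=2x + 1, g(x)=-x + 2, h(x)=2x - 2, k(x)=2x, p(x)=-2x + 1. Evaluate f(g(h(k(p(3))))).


p(3) = -5
k(-5) = -10
h(-10) = -22
g(-22) = 24
f(24) = 49

49


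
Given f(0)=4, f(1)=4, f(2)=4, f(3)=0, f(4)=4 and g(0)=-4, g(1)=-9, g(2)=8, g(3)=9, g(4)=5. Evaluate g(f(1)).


f(1) = 4
g(4) = 5

5


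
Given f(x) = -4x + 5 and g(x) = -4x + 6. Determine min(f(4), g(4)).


-11


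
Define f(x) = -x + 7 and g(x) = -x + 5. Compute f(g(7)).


g(7) = -2
f(-2) = 9

9


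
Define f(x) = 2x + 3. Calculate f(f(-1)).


f(-1) = 1
f(1) = 5

5


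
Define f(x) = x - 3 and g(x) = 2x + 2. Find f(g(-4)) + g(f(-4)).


f(g(-4)) = -9
g(f(-4)) = -12
Sum = -21

-21


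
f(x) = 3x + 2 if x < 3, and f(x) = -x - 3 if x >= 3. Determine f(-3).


-3 satisfies x < 3
f(-3) = -7

-7


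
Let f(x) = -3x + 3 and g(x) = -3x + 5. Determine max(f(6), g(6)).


f(6) = -15
g(6) = -13
max = -13

-13


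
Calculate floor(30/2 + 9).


24


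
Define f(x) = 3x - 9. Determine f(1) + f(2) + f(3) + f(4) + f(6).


f(1) = -6
f(2) = -3
f(3) = 0
f(4) = 3
f(6) = 9
Sum = 3

3


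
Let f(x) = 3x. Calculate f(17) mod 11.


f(17) = 51
51 mod 11 = 7

7


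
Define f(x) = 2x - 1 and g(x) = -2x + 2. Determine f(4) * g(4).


f(4) = 7
g(4) = -6
Product = -42

-42


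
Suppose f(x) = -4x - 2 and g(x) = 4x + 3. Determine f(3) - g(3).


f(3) = -14
g(3) = 15
Difference = -29

-29


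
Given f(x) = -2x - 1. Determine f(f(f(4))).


f(4) = -9
f(-9) = 17
f(17) = -35

-35


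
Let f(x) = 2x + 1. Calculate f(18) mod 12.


f(18) = 37
37 mod 12 = 1

1


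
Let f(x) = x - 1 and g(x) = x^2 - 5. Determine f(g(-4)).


g(-4) = 11
f(11) = 10

10


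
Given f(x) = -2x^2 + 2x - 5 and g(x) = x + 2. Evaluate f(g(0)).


g(0) = 2
f(2) = (-2)*(2)^2 + 2*(2) - 5 = -9

-9


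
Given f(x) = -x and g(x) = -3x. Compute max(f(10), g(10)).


f(10) = -10
g(10) = -30
max = -10

-10


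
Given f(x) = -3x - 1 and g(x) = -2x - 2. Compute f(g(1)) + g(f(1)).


f(g(1)) = 11
g(f(1)) = 6
Sum = 17

17


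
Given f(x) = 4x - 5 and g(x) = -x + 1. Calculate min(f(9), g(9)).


f(9) = 31
g(9) = -8
min = -8

-8


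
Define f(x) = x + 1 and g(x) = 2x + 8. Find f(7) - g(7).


f(7) = 8
g(7) = 22
Difference = -14

-14


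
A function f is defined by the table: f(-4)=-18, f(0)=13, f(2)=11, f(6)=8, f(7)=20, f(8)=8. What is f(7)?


Reading from the table at x = 7

20


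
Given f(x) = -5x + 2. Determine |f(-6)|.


f(-6) = 32
|32| = 32

32


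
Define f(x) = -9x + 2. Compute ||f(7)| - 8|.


53


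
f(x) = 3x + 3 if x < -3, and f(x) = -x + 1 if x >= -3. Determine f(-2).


-2 satisfies x >= -3
f(-2) = 3

3


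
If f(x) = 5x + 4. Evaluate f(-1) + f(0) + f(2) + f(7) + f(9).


f(-1) = -1
f(0) = 4
f(2) = 14
f(7) = 39
f(9) = 49
Sum = 105

105


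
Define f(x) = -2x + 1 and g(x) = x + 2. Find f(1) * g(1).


f(1) = -1
g(1) = 3
Product = -3

-3


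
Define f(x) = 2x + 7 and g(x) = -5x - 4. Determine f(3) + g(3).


f(3) = 13
g(3) = -19
Sum = -6

-6


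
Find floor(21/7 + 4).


21/7 = 3
3 + 4 = 7
floor(7) = 7

7


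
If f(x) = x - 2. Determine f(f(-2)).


-6


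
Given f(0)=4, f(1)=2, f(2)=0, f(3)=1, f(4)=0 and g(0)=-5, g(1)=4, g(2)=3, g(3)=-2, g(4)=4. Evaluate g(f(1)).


f(1) = 2
g(2) = 3

3


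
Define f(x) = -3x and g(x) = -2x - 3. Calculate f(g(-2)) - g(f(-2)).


12


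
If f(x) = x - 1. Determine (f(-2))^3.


f(-2) = -3
(-3)^3 = -27

-27


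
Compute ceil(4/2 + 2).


4/2 = 2
2 + 2 = 4
ceil(4) = 4

4


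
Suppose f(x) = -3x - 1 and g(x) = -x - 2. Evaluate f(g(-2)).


g(-2) = 0
f(0) = -1

-1


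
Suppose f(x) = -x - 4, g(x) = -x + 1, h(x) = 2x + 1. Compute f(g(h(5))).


h(5) = 11
g(11) = -10
f(-10) = 6

6


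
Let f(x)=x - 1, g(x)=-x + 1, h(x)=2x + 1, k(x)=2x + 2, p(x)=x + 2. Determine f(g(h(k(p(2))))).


p(2) = 4
k(4) = 10
h(10) = 21
g(21) = -20
f(-20) = -21

-21


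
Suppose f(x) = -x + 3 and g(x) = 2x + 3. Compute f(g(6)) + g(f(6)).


f(g(6)) = -12
g(f(6)) = -3
Sum = -15

-15


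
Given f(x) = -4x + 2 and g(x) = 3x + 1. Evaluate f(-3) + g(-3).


f(-3) = 14
g(-3) = -8
Sum = 6

6


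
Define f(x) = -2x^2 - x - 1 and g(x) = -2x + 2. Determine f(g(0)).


-11


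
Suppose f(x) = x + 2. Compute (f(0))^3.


f(0) = 2
(2)^3 = 8

8


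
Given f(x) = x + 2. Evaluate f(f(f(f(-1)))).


7


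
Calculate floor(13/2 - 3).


13/2 = 6.5
6.5 - 3 = 3.5
floor(3.5) = 3

3


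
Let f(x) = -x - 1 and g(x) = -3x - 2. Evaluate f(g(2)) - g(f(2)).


f(g(2)) = 7
g(f(2)) = 7
Difference = 0

0


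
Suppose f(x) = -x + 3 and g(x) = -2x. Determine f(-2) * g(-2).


f(-2) = 5
g(-2) = 4
Product = 20

20


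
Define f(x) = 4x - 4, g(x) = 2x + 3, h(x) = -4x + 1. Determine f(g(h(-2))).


h(-2) = 9
g(9) = 21
f(21) = 80

80


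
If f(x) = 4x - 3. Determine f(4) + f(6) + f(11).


f(4) = 13
f(6) = 21
f(11) = 41
Sum = 75

75


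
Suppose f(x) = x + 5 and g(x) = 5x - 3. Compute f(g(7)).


g(7) = 32
f(32) = 37

37


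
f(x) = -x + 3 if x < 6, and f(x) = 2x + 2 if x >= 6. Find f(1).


1 satisfies x < 6
f(1) = 2

2


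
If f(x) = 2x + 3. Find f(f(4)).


f(4) = 11
f(11) = 25

25


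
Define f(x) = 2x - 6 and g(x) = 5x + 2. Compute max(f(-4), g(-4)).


f(-4) = -14
g(-4) = -18
max = -14

-14


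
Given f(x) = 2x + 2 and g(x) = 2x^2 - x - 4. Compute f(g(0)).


g(0) = -4
f(-4) = -6

-6


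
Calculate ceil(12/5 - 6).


12/5 = 2.4
2.4 - 6 = -3.6
ceil(-3.6) = -3

-3


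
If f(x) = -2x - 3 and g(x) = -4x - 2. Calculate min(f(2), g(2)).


f(2) = -7
g(2) = -10
min = -10

-10


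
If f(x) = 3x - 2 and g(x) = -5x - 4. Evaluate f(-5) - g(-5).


f(-5) = -17
g(-5) = 21
Difference = -38

-38


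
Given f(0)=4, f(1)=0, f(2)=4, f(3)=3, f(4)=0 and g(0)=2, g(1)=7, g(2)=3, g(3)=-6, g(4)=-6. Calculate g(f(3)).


f(3) = 3
g(3) = -6

-6


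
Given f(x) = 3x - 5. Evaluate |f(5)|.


10


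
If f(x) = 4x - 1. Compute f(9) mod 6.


f(9) = 35
35 mod 6 = 5

5


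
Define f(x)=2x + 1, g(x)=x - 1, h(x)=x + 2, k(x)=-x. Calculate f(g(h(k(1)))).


k(1) = -1
h(-1) = 1
g(1) = 0
f(0) = 1

1


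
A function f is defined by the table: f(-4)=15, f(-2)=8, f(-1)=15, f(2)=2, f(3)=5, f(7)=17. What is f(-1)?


Reading from the table at x = -1

15


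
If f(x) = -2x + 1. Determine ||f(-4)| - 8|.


f(-4) = 9
|9| = 9
|9 - 8| = 1

1


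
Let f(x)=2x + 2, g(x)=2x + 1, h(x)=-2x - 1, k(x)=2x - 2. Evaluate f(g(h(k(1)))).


k(1) = 0
h(0) = -1
g(-1) = -1
f(-1) = 0

0


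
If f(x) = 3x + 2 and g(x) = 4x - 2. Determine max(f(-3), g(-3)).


f(-3) = -7
g(-3) = -14
max = -7

-7


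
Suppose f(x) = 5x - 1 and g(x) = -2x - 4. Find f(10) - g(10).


f(10) = 49
g(10) = -24
Difference = 73

73


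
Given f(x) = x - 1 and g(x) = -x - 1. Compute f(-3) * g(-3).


f(-3) = -4
g(-3) = 2
Product = -8

-8


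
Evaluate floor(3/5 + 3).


3/5 = 0.6
0.6 + 3 = 3.6
floor(3.6) = 3

3


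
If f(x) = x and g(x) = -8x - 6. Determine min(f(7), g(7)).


f(7) = 7
g(7) = -62
min = -62

-62


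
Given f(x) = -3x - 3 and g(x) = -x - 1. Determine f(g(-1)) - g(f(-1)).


f(g(-1)) = -3
g(f(-1)) = -1
Difference = -2

-2


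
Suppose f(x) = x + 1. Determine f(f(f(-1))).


f(-1) = 0
f(0) = 1
f(1) = 2

2


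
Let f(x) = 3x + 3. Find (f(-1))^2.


f(-1) = 0
(0)^2 = 0

0


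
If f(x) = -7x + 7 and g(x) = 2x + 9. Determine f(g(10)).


g(10) = 29
f(29) = -196

-196


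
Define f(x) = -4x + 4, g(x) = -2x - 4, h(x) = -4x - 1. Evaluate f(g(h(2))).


h(2) = -9
g(-9) = 14
f(14) = -52

-52


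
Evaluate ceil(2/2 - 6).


-5


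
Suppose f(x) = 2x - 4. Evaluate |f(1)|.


2


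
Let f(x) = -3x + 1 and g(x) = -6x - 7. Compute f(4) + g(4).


f(4) = -11
g(4) = -31
Sum = -42

-42


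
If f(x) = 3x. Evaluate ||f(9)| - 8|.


f(9) = 27
|27| = 27
|27 - 8| = 19

19


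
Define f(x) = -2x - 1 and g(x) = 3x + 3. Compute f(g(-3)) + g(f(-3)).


29


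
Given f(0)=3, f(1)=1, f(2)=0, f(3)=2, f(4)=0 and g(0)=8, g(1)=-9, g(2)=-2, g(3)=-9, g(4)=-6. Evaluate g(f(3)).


-2


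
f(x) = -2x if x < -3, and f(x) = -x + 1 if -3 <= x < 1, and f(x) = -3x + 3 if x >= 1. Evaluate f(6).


-15


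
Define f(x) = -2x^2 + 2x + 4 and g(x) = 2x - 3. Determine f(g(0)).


g(0) = -3
f(-3) = (-2)*(-3)^2 + 2*(-3) + 4 = -20

-20


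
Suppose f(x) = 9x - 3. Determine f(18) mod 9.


f(18) = 159
159 mod 9 = 6

6


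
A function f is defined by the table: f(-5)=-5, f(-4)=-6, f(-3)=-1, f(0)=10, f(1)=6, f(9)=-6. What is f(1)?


Reading from the table at x = 1

6


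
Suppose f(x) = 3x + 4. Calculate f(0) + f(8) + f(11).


f(0) = 4
f(8) = 28
f(11) = 37
Sum = 69

69


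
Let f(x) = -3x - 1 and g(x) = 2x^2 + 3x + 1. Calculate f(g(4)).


g(4) = 45
f(45) = -136

-136


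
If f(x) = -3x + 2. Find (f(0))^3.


f(0) = 2
(2)^3 = 8

8


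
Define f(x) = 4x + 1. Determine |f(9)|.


37


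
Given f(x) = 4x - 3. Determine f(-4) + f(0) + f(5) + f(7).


f(-4) = -19
f(0) = -3
f(5) = 17
f(7) = 25
Sum = 20

20


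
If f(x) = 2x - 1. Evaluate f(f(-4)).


f(-4) = -9
f(-9) = -19

-19


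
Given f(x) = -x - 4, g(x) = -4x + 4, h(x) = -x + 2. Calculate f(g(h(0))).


h(0) = 2
g(2) = -4
f(-4) = 0

0


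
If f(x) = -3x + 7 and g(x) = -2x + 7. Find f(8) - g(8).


f(8) = -17
g(8) = -9
Difference = -8

-8


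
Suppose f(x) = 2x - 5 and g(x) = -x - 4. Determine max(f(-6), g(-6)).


f(-6) = -17
g(-6) = 2
max = 2

2


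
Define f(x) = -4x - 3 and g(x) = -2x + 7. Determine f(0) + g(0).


f(0) = -3
g(0) = 7
Sum = 4

4


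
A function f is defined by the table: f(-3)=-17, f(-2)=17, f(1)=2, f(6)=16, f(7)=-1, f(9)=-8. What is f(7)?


Reading from the table at x = 7

-1


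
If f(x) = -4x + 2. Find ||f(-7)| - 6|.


f(-7) = 30
|30| = 30
|30 - 6| = 24

24


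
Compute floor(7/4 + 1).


7/4 = 1.75
1.75 + 1 = 2.75
floor(2.75) = 2

2


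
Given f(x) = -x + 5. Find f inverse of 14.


Solve -x + 5 = 14
x = (14 - 5) / (-1) = -9

-9


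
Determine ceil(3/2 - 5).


3/2 = 1.5
1.5 - 5 = -3.5
ceil(-3.5) = -3

-3


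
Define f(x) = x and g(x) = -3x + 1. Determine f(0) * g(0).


0


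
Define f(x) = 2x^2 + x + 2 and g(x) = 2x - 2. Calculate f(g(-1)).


g(-1) = -4
f(-4) = 2*(-4)^2 + 1*(-4) + 2 = 30

30


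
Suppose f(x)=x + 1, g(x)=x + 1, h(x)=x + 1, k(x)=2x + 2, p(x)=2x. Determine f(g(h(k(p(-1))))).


p(-1) = -2
k(-2) = -2
h(-2) = -1
g(-1) = 0
f(0) = 1

1


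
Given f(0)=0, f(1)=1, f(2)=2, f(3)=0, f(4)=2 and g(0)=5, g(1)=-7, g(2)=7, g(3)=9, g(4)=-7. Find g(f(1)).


f(1) = 1
g(1) = -7

-7


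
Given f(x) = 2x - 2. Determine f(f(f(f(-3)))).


f(-3) = -8
f(-8) = -18
f(-18) = -38
f(-38) = -78

-78


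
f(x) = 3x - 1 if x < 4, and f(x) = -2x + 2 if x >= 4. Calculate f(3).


3 satisfies x < 4
f(3) = 8

8


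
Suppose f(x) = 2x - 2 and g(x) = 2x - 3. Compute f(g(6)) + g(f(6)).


33


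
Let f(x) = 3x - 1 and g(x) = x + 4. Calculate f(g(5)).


g(5) = 9
f(9) = 26

26


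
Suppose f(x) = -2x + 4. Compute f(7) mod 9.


f(7) = -10
-10 mod 9 = 8

8


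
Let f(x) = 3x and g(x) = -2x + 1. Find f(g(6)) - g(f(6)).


f(g(6)) = -33
g(f(6)) = -35
Difference = 2

2


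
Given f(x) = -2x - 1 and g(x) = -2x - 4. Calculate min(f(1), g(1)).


-6


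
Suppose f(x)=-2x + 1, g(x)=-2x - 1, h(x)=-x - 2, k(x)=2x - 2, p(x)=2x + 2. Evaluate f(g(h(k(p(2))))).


p(2) = 6
k(6) = 10
h(10) = -12
g(-12) = 23
f(23) = -45

-45


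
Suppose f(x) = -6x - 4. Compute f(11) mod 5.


f(11) = -70
-70 mod 5 = 0

0


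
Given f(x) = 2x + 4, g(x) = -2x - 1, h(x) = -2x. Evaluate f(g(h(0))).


h(0) = 0
g(0) = -1
f(-1) = 2

2


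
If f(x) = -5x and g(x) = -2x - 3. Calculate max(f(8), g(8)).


f(8) = -40
g(8) = -19
max = -19

-19


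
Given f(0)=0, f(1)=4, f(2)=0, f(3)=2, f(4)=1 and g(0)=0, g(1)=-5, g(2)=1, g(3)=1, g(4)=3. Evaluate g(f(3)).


f(3) = 2
g(2) = 1

1


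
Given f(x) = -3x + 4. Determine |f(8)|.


f(8) = -20
|-20| = 20

20


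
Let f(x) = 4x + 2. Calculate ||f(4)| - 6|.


f(4) = 18
|18| = 18
|18 - 6| = 12

12


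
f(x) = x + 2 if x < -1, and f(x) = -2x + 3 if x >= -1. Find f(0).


0 satisfies x >= -1
f(0) = 3

3


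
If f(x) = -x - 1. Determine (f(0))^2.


1


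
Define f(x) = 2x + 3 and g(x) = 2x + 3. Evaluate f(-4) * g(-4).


25


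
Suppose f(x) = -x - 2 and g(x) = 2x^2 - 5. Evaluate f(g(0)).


3


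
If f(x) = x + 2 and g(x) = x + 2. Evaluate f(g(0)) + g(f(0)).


f(g(0)) = 4
g(f(0)) = 4
Sum = 8

8


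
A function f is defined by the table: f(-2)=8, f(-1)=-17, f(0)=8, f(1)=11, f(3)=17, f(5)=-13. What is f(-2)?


Reading from the table at x = -2

8


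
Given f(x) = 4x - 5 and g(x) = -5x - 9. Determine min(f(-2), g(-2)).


-13


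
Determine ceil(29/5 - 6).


29/5 = 5.8
5.8 - 6 = -0.2
ceil(-0.2) = 0

0


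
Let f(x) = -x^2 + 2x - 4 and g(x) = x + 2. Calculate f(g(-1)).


g(-1) = 1
f(1) = (-1)*(1)^2 + 2*(1) - 4 = -3

-3


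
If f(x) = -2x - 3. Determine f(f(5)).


f(5) = -13
f(-13) = 23

23


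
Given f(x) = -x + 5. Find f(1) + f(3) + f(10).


f(1) = 4
f(3) = 2
f(10) = -5
Sum = 1

1


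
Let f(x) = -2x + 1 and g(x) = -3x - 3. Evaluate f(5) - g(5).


f(5) = -9
g(5) = -18
Difference = 9

9


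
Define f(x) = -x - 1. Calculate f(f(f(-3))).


f(-3) = 2
f(2) = -3
f(-3) = 2

2


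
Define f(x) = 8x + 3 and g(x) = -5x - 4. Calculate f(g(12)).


-509


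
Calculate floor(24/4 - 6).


24/4 = 6
6 - 6 = 0
floor(0) = 0

0


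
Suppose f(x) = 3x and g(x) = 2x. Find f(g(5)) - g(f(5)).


0


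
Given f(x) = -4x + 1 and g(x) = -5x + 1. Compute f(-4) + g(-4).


f(-4) = 17
g(-4) = 21
Sum = 38

38


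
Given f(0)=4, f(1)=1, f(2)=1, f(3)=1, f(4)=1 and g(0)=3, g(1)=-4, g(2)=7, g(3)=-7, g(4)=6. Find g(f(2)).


f(2) = 1
g(1) = -4

-4


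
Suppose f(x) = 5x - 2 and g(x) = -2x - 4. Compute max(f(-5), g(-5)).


f(-5) = -27
g(-5) = 6
max = 6

6


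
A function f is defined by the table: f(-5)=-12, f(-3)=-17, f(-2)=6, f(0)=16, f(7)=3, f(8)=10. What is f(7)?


Reading from the table at x = 7

3


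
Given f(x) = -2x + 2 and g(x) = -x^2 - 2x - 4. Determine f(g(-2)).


10


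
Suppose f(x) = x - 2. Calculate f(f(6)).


f(6) = 4
f(4) = 2

2


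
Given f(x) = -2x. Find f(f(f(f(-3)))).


f(-3) = 6
f(6) = -12
f(-12) = 24
f(24) = -48

-48


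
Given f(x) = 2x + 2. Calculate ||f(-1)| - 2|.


f(-1) = 0
|0| = 0
|0 - 2| = 2

2


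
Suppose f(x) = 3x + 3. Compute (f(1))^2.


f(1) = 6
(6)^2 = 36

36


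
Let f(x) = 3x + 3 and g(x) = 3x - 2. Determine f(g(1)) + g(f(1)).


f(g(1)) = 6
g(f(1)) = 16
Sum = 22

22


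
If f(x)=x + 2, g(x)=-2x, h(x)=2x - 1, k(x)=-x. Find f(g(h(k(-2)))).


k(-2) = 2
h(2) = 3
g(3) = -6
f(-6) = -4

-4


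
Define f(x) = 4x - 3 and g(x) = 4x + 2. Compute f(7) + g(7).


55


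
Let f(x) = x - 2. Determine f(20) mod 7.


4


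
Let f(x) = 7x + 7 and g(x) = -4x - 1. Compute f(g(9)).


-252


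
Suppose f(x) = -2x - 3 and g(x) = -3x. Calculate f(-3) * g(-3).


f(-3) = 3
g(-3) = 9
Product = 27

27


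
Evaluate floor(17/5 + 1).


17/5 = 3.4
3.4 + 1 = 4.4
floor(4.4) = 4

4


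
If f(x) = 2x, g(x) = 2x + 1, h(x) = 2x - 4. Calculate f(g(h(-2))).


h(-2) = -8
g(-8) = -15
f(-15) = -30

-30


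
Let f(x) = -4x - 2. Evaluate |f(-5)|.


f(-5) = 18
|18| = 18

18


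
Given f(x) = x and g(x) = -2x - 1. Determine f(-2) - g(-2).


f(-2) = -2
g(-2) = 3
Difference = -5

-5


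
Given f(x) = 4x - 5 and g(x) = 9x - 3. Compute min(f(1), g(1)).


f(1) = -1
g(1) = 6
min = -1

-1


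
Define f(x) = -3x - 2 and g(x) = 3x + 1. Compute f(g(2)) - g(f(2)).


0


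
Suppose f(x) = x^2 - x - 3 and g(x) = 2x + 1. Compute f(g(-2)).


g(-2) = -3
f(-3) = 1*(-3)^2 - 1*(-3) - 3 = 9

9


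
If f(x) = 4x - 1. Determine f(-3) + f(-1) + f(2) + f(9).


f(-3) = -13
f(-1) = -5
f(2) = 7
f(9) = 35
Sum = 24

24


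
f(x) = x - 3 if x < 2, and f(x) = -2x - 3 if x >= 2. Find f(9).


9 satisfies x >= 2
f(9) = -21

-21


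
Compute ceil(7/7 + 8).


7/7 = 1
1 + 8 = 9
ceil(9) = 9

9


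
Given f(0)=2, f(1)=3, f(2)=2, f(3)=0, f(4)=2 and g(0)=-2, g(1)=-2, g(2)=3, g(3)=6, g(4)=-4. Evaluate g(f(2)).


f(2) = 2
g(2) = 3

3


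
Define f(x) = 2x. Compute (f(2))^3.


f(2) = 4
(4)^3 = 64

64


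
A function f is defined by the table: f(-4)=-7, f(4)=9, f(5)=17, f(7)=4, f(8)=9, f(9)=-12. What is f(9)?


Reading from the table at x = 9

-12


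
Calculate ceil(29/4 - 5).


29/4 = 7.25
7.25 - 5 = 2.25
ceil(2.25) = 3

3


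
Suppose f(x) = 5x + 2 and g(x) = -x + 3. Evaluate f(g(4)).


g(4) = -1
f(-1) = -3

-3


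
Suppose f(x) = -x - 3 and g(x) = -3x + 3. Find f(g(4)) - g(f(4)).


f(g(4)) = 6
g(f(4)) = 24
Difference = -18

-18


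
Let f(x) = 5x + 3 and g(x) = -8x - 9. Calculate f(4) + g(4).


-18


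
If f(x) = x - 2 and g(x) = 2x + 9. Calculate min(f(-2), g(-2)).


f(-2) = -4
g(-2) = 5
min = -4

-4


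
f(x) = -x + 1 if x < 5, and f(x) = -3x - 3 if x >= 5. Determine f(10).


-33


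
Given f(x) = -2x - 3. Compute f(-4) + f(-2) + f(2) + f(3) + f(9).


f(-4) = 5
f(-2) = 1
f(2) = -7
f(3) = -9
f(9) = -21
Sum = -31

-31


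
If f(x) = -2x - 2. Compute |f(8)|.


18


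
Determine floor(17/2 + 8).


17/2 = 8.5
8.5 + 8 = 16.5
floor(16.5) = 16

16


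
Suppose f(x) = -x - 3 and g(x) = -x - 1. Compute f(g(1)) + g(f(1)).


2


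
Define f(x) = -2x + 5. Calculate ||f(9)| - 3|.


f(9) = -13
|-13| = 13
|13 - 3| = 10

10


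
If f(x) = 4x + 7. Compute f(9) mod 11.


f(9) = 43
43 mod 11 = 10

10


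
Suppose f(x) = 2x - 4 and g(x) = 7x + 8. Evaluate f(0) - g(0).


f(0) = -4
g(0) = 8
Difference = -12

-12


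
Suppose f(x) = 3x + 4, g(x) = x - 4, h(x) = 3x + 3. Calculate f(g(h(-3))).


h(-3) = -6
g(-6) = -10
f(-10) = -26

-26


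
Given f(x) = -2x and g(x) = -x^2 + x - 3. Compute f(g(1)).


g(1) = -3
f(-3) = 6

6


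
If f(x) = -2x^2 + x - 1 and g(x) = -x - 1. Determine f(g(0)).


-4


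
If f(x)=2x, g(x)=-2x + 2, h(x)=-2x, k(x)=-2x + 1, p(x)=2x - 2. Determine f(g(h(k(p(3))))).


p(3) = 4
k(4) = -7
h(-7) = 14
g(14) = -26
f(-26) = -52

-52


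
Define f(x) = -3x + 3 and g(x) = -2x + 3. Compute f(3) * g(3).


f(3) = -6
g(3) = -3
Product = 18

18


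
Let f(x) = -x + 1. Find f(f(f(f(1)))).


1


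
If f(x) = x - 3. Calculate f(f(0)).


f(0) = -3
f(-3) = -6

-6


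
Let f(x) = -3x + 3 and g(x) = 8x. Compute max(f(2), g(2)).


f(2) = -3
g(2) = 16
max = 16

16


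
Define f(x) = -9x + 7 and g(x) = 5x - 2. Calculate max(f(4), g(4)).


18


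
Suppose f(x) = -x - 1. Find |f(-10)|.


f(-10) = 9
|9| = 9

9


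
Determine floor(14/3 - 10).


-6


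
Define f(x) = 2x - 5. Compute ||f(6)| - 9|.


f(6) = 7
|7| = 7
|7 - 9| = 2

2


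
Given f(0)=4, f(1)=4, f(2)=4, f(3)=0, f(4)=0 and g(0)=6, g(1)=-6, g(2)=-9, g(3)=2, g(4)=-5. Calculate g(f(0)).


f(0) = 4
g(4) = -5

-5


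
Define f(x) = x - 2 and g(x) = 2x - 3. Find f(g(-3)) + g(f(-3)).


f(g(-3)) = -11
g(f(-3)) = -13
Sum = -24

-24


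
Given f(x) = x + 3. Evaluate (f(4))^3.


f(4) = 7
(7)^3 = 343

343


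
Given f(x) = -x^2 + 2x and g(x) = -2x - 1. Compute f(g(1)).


g(1) = -3
f(-3) = (-1)*(-3)^2 + 2*(-3) = -15

-15


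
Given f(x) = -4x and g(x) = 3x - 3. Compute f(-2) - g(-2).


f(-2) = 8
g(-2) = -9
Difference = 17

17


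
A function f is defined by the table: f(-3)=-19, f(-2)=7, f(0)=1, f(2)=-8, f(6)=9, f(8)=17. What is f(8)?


17


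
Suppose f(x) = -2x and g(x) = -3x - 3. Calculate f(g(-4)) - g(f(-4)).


9


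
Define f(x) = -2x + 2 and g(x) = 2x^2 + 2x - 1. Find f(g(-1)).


g(-1) = -1
f(-1) = 4

4


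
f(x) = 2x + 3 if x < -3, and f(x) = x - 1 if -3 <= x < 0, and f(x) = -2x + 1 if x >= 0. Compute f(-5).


-5 satisfies x < -3
f(-5) = -7

-7


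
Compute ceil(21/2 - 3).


21/2 = 10.5
10.5 - 3 = 7.5
ceil(7.5) = 8

8


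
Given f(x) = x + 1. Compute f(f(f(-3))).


f(-3) = -2
f(-2) = -1
f(-1) = 0

0


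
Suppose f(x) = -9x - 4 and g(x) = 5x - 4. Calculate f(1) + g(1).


f(1) = -13
g(1) = 1
Sum = -12

-12


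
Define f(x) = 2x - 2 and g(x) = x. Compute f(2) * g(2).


f(2) = 2
g(2) = 2
Product = 4

4


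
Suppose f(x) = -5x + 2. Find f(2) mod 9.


1


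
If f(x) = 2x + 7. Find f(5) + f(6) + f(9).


f(5) = 17
f(6) = 19
f(9) = 25
Sum = 61

61


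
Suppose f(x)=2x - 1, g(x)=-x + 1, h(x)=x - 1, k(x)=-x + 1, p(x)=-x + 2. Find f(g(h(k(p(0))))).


p(0) = 2
k(2) = -1
h(-1) = -2
g(-2) = 3
f(3) = 5

5


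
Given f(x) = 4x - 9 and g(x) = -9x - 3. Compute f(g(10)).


g(10) = -93
f(-93) = -381

-381


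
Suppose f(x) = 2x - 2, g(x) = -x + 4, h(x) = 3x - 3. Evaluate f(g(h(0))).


h(0) = -3
g(-3) = 7
f(7) = 12

12


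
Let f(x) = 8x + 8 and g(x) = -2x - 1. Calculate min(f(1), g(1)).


f(1) = 16
g(1) = -3
min = -3

-3


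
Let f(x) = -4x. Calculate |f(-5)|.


f(-5) = 20
|20| = 20

20


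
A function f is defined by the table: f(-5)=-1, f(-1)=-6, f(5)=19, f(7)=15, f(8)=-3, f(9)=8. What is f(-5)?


Reading from the table at x = -5

-1


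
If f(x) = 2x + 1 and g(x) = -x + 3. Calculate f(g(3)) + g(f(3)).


-3


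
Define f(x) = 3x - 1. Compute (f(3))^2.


f(3) = 8
(8)^2 = 64

64


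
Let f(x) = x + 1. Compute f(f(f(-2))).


f(-2) = -1
f(-1) = 0
f(0) = 1

1


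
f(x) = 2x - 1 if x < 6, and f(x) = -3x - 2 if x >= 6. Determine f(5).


5 satisfies x < 6
f(5) = 9

9


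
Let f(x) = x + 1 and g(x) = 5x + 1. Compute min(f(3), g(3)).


f(3) = 4
g(3) = 16
min = 4

4


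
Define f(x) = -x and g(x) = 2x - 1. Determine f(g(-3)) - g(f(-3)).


f(g(-3)) = 7
g(f(-3)) = 5
Difference = 2

2


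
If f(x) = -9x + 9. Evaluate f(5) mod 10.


4


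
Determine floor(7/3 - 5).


7/3 = 2.3333
2.3333 - 5 = -2.6667
floor(-2.6667) = -3

-3


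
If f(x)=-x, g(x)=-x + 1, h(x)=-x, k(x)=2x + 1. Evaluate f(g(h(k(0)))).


k(0) = 1
h(1) = -1
g(-1) = 2
f(2) = -2

-2


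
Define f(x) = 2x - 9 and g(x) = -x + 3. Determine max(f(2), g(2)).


f(2) = -5
g(2) = 1
max = 1

1


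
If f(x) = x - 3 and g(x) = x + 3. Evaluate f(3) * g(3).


f(3) = 0
g(3) = 6
Product = 0

0


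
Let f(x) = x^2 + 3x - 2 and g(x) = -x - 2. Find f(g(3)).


g(3) = -5
f(-5) = 1*(-5)^2 + 3*(-5) - 2 = 8

8


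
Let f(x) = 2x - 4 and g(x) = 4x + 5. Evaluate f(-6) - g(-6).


f(-6) = -16
g(-6) = -19
Difference = 3

3


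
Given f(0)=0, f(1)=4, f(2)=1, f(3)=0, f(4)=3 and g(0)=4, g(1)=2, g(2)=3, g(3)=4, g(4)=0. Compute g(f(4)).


f(4) = 3
g(3) = 4

4


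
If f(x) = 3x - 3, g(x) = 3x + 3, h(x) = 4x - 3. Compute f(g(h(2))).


51


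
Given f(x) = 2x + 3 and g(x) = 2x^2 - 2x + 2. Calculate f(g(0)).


g(0) = 2
f(2) = 7

7


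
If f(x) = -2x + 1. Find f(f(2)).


f(2) = -3
f(-3) = 7

7


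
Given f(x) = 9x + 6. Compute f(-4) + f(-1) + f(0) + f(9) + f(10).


f(-4) = -30
f(-1) = -3
f(0) = 6
f(9) = 87
f(10) = 96
Sum = 156

156


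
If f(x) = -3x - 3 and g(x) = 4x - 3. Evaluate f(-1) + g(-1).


f(-1) = 0
g(-1) = -7
Sum = -7

-7


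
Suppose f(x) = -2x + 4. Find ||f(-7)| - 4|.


f(-7) = 18
|18| = 18
|18 - 4| = 14

14


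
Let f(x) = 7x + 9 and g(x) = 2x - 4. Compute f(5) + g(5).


f(5) = 44
g(5) = 6
Sum = 50

50


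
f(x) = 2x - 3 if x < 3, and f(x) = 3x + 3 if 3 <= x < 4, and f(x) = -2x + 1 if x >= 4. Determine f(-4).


-4 satisfies x < 3
f(-4) = -11

-11


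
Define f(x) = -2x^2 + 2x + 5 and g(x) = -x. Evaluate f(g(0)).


g(0) = 0
f(0) = (-2)*(0)^2 + 2*(0) + 5 = 5

5


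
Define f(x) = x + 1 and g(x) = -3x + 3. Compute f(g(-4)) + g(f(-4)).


f(g(-4)) = 16
g(f(-4)) = 12
Sum = 28

28


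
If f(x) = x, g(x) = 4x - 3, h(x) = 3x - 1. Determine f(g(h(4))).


41


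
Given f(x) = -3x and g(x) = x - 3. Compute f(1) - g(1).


-1


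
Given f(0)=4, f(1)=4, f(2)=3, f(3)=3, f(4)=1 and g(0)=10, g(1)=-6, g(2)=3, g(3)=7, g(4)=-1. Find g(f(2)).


f(2) = 3
g(3) = 7

7


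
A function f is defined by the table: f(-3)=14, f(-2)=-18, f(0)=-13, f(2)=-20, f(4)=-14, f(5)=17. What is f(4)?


Reading from the table at x = 4

-14


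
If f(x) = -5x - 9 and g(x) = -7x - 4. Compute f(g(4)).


g(4) = -32
f(-32) = 151

151


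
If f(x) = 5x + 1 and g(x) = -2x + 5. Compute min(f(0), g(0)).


f(0) = 1
g(0) = 5
min = 1

1


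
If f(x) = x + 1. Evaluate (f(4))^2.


25


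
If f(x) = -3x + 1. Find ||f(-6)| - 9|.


f(-6) = 19
|19| = 19
|19 - 9| = 10

10


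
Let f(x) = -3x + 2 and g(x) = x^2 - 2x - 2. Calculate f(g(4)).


g(4) = 6
f(6) = -16

-16


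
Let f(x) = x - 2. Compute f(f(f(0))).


f(0) = -2
f(-2) = -4
f(-4) = -6

-6


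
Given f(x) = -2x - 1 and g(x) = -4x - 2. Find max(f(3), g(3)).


f(3) = -7
g(3) = -14
max = -7

-7


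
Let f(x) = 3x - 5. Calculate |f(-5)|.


f(-5) = -20
|-20| = 20

20


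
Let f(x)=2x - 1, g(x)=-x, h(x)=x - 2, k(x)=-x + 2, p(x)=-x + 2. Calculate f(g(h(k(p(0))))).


3


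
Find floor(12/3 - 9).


12/3 = 4
4 - 9 = -5
floor(-5) = -5

-5


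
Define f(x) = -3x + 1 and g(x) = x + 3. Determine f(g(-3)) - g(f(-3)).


f(g(-3)) = 1
g(f(-3)) = 13
Difference = -12

-12


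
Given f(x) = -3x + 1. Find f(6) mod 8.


f(6) = -17
-17 mod 8 = 7

7


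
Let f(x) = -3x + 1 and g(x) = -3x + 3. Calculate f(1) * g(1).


0


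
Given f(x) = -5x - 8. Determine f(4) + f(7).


-71


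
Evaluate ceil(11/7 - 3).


11/7 = 1.5714
1.5714 - 3 = -1.4286
ceil(-1.4286) = -1

-1


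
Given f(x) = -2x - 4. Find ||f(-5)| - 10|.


4


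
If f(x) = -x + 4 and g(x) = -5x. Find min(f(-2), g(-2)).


f(-2) = 6
g(-2) = 10
min = 6

6


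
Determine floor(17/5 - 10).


17/5 = 3.4
3.4 - 10 = -6.6
floor(-6.6) = -7

-7


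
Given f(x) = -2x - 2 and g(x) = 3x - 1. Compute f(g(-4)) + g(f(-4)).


f(g(-4)) = 24
g(f(-4)) = 17
Sum = 41

41


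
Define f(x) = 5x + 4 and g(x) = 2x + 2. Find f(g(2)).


g(2) = 6
f(6) = 34

34


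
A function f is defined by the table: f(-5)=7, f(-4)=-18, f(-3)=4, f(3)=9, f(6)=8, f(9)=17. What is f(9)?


Reading from the table at x = 9

17


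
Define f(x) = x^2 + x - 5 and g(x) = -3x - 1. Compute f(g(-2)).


25


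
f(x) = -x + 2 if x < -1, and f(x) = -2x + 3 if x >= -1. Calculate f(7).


7 satisfies x >= -1
f(7) = -11

-11


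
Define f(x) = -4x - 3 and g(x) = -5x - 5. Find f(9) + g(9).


f(9) = -39
g(9) = -50
Sum = -89

-89


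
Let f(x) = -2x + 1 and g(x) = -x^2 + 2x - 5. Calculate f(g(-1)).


g(-1) = -8
f(-8) = 17

17


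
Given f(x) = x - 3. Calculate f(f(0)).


f(0) = -3
f(-3) = -6

-6


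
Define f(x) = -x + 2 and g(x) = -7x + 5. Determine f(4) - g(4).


f(4) = -2
g(4) = -23
Difference = 21

21


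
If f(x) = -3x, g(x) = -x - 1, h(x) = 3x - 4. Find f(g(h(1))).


h(1) = -1
g(-1) = 0
f(0) = 0

0


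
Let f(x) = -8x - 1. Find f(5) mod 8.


f(5) = -41
-41 mod 8 = 7

7


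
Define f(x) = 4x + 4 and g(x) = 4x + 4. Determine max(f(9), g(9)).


f(9) = 40
g(9) = 40
max = 40

40


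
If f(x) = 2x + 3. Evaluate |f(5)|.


f(5) = 13
|13| = 13

13


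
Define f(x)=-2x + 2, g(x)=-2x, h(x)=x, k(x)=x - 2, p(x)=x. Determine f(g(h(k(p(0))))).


p(0) = 0
k(0) = -2
h(-2) = -2
g(-2) = 4
f(4) = -6

-6


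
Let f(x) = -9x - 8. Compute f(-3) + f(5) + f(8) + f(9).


f(-3) = 19
f(5) = -53
f(8) = -80
f(9) = -89
Sum = -203

-203


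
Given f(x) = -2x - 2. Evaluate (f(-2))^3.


f(-2) = 2
(2)^3 = 8

8


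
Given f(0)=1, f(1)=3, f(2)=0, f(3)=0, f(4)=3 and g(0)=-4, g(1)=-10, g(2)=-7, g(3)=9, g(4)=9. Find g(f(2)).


f(2) = 0
g(0) = -4

-4


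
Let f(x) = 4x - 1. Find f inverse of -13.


Solve 4x - 1 = -13
x = (-13 + 1) / 4 = -3

-3


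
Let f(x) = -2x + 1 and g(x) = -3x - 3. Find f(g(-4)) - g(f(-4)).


13


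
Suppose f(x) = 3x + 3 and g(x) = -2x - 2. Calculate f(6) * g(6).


f(6) = 21
g(6) = -14
Product = -294

-294


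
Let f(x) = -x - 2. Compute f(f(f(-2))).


0


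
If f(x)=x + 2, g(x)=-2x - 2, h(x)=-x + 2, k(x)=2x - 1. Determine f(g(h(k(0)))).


k(0) = -1
h(-1) = 3
g(3) = -8
f(-8) = -6

-6


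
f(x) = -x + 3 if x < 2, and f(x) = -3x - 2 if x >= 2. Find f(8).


8 satisfies x >= 2
f(8) = -26

-26


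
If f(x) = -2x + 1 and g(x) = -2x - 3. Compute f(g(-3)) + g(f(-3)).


-22


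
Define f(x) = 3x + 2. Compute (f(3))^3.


f(3) = 11
(11)^3 = 1331

1331


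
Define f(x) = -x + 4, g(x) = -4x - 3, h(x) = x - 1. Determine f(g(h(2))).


11


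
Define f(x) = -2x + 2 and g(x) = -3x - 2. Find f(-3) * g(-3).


f(-3) = 8
g(-3) = 7
Product = 56

56


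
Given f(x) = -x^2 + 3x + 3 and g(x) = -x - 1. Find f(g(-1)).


3


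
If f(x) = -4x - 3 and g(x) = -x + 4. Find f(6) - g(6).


-25


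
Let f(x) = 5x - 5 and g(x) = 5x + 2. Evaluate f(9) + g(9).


f(9) = 40
g(9) = 47
Sum = 87

87


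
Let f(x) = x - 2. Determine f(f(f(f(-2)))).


f(-2) = -4
f(-4) = -6
f(-6) = -8
f(-8) = -10

-10


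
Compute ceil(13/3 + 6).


13/3 = 4.3333
4.3333 + 6 = 10.3333
ceil(10.3333) = 11

11


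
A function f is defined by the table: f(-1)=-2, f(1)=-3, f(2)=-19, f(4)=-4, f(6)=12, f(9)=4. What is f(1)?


-3


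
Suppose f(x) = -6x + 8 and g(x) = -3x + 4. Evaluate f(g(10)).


g(10) = -26
f(-26) = 164

164


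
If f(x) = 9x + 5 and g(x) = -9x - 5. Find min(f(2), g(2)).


-23


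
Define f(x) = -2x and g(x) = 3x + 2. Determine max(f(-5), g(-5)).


f(-5) = 10
g(-5) = -13
max = 10

10


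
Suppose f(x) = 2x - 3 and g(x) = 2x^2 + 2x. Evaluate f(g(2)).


g(2) = 12
f(12) = 21

21


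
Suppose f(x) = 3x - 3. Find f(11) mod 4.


2


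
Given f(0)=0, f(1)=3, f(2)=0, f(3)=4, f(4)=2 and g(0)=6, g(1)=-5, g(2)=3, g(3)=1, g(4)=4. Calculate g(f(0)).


f(0) = 0
g(0) = 6

6


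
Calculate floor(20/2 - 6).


20/2 = 10
10 - 6 = 4
floor(4) = 4

4


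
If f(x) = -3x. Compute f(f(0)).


f(0) = 0
f(0) = 0

0


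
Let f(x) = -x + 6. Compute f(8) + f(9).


f(8) = -2
f(9) = -3
Sum = -5

-5


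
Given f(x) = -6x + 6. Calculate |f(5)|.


f(5) = -24
|-24| = 24

24


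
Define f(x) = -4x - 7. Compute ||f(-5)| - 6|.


f(-5) = 13
|13| = 13
|13 - 6| = 7

7


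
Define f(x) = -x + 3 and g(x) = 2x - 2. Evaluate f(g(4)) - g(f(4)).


f(g(4)) = -3
g(f(4)) = -4
Difference = 1

1


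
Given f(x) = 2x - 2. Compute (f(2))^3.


f(2) = 2
(2)^3 = 8

8


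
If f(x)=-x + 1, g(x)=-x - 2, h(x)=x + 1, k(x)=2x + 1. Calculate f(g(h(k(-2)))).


k(-2) = -3
h(-3) = -2
g(-2) = 0
f(0) = 1

1


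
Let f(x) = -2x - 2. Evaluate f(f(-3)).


f(-3) = 4
f(4) = -10

-10


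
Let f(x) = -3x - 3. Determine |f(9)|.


30


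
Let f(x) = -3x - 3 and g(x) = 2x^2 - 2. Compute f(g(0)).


3


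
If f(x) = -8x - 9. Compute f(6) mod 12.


3


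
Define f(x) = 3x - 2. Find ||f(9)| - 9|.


f(9) = 25
|25| = 25
|25 - 9| = 16

16


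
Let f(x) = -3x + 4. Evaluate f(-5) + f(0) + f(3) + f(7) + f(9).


-22


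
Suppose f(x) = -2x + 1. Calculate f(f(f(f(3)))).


43


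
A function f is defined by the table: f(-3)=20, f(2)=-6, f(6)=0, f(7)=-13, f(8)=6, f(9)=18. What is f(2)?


Reading from the table at x = 2

-6


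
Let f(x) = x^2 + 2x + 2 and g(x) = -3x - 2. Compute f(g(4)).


g(4) = -14
f(-14) = 1*(-14)^2 + 2*(-14) + 2 = 170

170


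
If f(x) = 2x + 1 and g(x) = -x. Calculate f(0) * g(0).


f(0) = 1
g(0) = 0
Product = 0

0


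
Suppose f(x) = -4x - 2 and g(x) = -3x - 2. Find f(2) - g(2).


-2


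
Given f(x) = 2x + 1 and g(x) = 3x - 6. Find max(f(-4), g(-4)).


f(-4) = -7
g(-4) = -18
max = -7

-7


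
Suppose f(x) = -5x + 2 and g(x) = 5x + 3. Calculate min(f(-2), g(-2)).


f(-2) = 12
g(-2) = -7
min = -7

-7


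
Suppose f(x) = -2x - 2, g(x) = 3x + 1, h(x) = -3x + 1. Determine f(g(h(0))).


h(0) = 1
g(1) = 4
f(4) = -10

-10


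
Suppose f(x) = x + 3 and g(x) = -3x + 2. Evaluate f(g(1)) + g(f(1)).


f(g(1)) = 2
g(f(1)) = -10
Sum = -8

-8


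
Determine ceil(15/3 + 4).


15/3 = 5
5 + 4 = 9
ceil(9) = 9

9


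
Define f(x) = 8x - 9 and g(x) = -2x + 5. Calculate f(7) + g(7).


f(7) = 47
g(7) = -9
Sum = 38

38


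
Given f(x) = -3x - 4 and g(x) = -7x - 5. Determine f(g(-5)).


g(-5) = 30
f(30) = -94

-94


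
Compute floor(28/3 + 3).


28/3 = 9.3333
9.3333 + 3 = 12.3333
floor(12.3333) = 12

12


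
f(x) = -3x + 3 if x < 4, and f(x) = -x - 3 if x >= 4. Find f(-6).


-6 satisfies x < 4
f(-6) = 21

21


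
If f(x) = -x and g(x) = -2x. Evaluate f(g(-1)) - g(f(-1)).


0


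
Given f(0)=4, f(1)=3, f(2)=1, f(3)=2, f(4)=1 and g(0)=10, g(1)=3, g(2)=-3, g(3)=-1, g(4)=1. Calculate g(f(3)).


f(3) = 2
g(2) = -3

-3


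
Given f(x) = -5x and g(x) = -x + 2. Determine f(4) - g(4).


f(4) = -20
g(4) = -2
Difference = -18

-18


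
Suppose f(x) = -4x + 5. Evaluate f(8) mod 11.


f(8) = -27
-27 mod 11 = 6

6


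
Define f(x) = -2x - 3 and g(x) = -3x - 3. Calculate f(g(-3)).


-15


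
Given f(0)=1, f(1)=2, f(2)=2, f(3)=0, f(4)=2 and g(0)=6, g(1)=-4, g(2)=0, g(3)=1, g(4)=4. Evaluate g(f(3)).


f(3) = 0
g(0) = 6

6


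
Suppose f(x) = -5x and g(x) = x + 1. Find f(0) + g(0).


1


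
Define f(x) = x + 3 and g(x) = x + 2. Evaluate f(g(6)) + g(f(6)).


f(g(6)) = 11
g(f(6)) = 11
Sum = 22

22


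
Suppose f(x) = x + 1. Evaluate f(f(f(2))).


5


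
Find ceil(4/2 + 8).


10


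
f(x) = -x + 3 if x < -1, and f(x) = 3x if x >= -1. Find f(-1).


-3


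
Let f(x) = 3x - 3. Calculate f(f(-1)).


f(-1) = -6
f(-6) = -21

-21


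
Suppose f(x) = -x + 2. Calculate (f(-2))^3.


f(-2) = 4
(4)^3 = 64

64


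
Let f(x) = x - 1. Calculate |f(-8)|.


f(-8) = -9
|-9| = 9

9


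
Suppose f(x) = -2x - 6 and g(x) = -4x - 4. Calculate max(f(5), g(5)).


f(5) = -16
g(5) = -24
max = -16

-16


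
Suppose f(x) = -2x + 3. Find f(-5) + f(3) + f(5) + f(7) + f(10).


f(-5) = 13
f(3) = -3
f(5) = -7
f(7) = -11
f(10) = -17
Sum = -25

-25


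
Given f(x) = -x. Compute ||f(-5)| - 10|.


f(-5) = 5
|5| = 5
|5 - 10| = 5

5


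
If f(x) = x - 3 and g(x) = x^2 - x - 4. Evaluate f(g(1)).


g(1) = -4
f(-4) = -7

-7


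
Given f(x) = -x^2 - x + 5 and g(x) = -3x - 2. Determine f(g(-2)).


g(-2) = 4
f(4) = (-1)*(4)^2 - 1*(4) + 5 = -15

-15


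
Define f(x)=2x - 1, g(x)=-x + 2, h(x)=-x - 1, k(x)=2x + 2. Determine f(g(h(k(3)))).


21


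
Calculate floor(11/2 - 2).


11/2 = 5.5
5.5 - 2 = 3.5
floor(3.5) = 3

3


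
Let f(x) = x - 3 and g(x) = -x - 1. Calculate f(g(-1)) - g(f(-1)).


f(g(-1)) = -3
g(f(-1)) = 3
Difference = -6

-6


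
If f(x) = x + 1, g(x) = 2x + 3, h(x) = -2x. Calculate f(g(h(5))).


h(5) = -10
g(-10) = -17
f(-17) = -16

-16


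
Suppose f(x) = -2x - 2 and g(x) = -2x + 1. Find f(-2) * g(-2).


f(-2) = 2
g(-2) = 5
Product = 10

10


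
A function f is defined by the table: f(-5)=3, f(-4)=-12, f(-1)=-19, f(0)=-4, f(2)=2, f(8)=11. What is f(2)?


Reading from the table at x = 2

2


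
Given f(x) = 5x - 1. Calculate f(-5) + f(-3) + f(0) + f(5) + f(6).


f(-5) = -26
f(-3) = -16
f(0) = -1
f(5) = 24
f(6) = 29
Sum = 10

10


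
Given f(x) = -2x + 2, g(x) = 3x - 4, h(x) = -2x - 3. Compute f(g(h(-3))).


h(-3) = 3
g(3) = 5
f(5) = -8

-8


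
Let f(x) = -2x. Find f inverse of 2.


Solve -2x = 2
x = (2) / (-2) = -1

-1


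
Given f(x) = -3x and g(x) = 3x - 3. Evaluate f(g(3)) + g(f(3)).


f(g(3)) = -18
g(f(3)) = -30
Sum = -48

-48


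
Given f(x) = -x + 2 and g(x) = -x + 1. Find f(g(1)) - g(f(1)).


f(g(1)) = 2
g(f(1)) = 0
Difference = 2

2


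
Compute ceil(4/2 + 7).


4/2 = 2
2 + 7 = 9
ceil(9) = 9

9


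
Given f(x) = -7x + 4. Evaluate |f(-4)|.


32


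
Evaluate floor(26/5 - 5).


0


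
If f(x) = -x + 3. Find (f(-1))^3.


f(-1) = 4
(4)^3 = 64

64


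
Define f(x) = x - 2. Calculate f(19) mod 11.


f(19) = 17
17 mod 11 = 6

6


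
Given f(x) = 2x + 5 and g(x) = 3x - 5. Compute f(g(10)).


g(10) = 25
f(25) = 55

55


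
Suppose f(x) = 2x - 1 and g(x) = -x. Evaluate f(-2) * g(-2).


f(-2) = -5
g(-2) = 2
Product = -10

-10


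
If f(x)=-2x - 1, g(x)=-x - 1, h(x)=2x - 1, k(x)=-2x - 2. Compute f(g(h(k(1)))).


k(1) = -4
h(-4) = -9
g(-9) = 8
f(8) = -17

-17


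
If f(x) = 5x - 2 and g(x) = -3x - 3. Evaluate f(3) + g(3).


f(3) = 13
g(3) = -12
Sum = 1

1


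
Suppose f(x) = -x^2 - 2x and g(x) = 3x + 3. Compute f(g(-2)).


-3


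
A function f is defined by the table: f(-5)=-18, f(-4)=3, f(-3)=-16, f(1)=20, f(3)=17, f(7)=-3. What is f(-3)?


-16


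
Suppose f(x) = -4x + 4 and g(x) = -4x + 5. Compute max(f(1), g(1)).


f(1) = 0
g(1) = 1
max = 1

1


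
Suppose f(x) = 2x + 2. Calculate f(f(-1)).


f(-1) = 0
f(0) = 2

2


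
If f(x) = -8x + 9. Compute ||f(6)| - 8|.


f(6) = -39
|-39| = 39
|39 - 8| = 31

31


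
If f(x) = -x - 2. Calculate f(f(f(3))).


f(3) = -5
f(-5) = 3
f(3) = -5

-5


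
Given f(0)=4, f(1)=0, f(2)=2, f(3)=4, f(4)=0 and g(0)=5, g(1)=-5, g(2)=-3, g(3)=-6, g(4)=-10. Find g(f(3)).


f(3) = 4
g(4) = -10

-10


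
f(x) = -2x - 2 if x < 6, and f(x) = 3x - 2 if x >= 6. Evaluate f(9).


9 satisfies x >= 6
f(9) = 25

25


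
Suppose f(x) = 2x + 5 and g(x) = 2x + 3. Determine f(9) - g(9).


f(9) = 23
g(9) = 21
Difference = 2

2


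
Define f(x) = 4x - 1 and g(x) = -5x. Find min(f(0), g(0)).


f(0) = -1
g(0) = 0
min = -1

-1
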